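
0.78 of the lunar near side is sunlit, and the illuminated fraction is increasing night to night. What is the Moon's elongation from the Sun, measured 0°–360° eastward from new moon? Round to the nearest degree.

From f = (1 − cos θ)/2: cos θ = 1 − 2×0.78 = -0.560; arccos → 124.1°.
Waxing ⇒ before full, so θ = 124.1°.

124°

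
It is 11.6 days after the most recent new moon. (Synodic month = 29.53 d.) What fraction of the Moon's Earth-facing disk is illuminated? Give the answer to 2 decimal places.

The Moon has covered 11.6/29.53 of its cycle, so θ ≈ 360° × 11.6/29.53 = 141.4°.
cos 141.4° = (-0.782), so f = (1 − (-0.782))/2 = 0.891.

0.89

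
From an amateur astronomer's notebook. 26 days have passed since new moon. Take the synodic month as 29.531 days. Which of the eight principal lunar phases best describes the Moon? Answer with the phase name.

waning crescent

θ ≈ 360° × 26/29.531 = 317°, which falls in the waning crescent sector.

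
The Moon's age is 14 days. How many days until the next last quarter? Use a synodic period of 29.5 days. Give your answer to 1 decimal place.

Last quarter occurs at elongation 270°, i.e. at age 29.5 × 270/360 = 22.125 d.
So 8.125 days remain (22.125 − 14).

8.1 days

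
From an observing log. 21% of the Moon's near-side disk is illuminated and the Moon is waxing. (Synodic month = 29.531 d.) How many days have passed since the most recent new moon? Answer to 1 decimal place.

4.5 days

cos θ = 1 − 2f = 0.580, giving a principal value of 54.5°.
Waxing ⇒ before full, so θ = 54.5°.
Age = 29.531 × 54.5°/360° ≈ 4.47 days.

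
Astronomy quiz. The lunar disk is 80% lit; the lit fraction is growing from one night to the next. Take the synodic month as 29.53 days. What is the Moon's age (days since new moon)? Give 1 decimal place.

Invert f = (1 − cos θ)/2 to get cos θ = 1 − 2(0.80) = -0.600, hence θ₀ = arccos -0.600 = 126.9°.
The Moon is waxing (0°–180°), so θ = 126.9° directly.
Age = 29.53 × 126.9°/360° ≈ 10.41 days.

10.4 days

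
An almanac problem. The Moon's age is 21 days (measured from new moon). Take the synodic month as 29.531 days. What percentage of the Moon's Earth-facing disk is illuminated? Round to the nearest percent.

Elongation θ = 360° × 21/29.531 ≈ 256.0°.
With cos θ = (-0.242), the lit fraction is (1 − (-0.242))/2 ≈ 0.621, so 62%.

62%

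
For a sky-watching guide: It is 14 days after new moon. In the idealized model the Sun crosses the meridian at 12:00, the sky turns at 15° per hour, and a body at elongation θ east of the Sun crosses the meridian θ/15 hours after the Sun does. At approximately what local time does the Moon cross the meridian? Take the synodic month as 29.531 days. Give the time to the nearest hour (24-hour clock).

23:00

The Moon has covered 14/29.531 of its cycle, so θ ≈ 360° × 14/29.531 = 170.7°.
The Moon trails the Sun by θ/15 = 170.7/15 ≈ 11.38 hours.
12:00 + 11.38 h ≈ 23:23 → 23:00 to the nearest hour.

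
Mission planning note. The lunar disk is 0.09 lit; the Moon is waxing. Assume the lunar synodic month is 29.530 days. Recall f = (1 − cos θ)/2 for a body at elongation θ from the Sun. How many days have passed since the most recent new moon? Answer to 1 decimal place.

2.9 days

cos θ = 1 − 2f = 0.820, giving a principal value of 34.9°.
The Moon is waxing (0°–180°), so θ = 34.9° directly.
At 360°/29.530 d per day, 34.9° corresponds to 2.86 days.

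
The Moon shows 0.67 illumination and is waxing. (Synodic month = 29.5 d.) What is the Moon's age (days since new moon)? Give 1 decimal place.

9.0 days

From f = (1 − cos θ)/2: cos θ = 1 − 2×0.67 = -0.340; arccos → 109.9°.
Waxing ⇒ before full, so θ = 109.9°.
At 360°/29.5 d per day, 109.9° corresponds to 9.00 days.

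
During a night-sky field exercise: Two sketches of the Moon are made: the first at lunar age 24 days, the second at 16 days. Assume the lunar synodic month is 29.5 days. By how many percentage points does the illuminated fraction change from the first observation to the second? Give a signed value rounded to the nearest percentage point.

θ₁ = 360° × 24/29.5 = 292.9°, f₁ = (1 − cos θ₁)/2 = 0.306.
θ₂ = 360° × 16/29.5 = 195.3°, f₂ = (1 − cos θ₂)/2 = 0.982.
Change = f₂ − f₁ = +0.677 → +68 percentage points.

+68 percentage points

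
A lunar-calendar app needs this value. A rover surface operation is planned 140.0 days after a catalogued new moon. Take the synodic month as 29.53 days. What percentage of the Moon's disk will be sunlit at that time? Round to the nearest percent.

53%

140.0/29.53 = 4.741 lunations, so 4 complete cycles and 21.88 d into the next.
Phase angle: θ = 360°·(21.88 d)/(29.53 d) = 266.7°.
Illuminated fraction = (1 − cos 266.7°)/2 = (1 − (-0.057))/2 ≈ 0.528, so 53%.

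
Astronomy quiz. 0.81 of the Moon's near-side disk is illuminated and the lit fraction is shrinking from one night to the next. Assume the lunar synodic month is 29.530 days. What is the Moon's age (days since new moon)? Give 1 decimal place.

From f = (1 − cos θ)/2: cos θ = 1 − 2×0.81 = -0.620; arccos → 128.3°.
A waning Moon lies in 180°–360°, so θ = 360° − 128.3° = 231.7°.
Age = 29.530 × 231.7°/360° ≈ 19.00 days.

19.0 days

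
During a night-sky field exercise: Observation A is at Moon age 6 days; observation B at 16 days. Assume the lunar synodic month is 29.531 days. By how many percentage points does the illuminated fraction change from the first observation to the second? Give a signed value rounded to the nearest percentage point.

+63 pp

θ₁ = 360° × 6/29.531 = 73.1°, f₁ = (1 − cos θ₁)/2 = 0.355.
θ₂ = 360° × 16/29.531 = 195.0°, f₂ = (1 − cos θ₂)/2 = 0.983.
Change = f₂ − f₁ = +0.628 → +63 percentage points.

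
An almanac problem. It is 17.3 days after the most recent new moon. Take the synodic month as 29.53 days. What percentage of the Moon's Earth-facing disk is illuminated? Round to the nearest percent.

Elongation θ = 360° × 17.3/29.53 ≈ 210.9°.
With cos θ = (-0.858), the lit fraction is (1 − (-0.858))/2 ≈ 0.929, so 93%.

93%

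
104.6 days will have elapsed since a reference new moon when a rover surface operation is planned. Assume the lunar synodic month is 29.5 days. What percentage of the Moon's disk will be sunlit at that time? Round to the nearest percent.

98%

Reduce mod P: 104.6 − 3×29.5 = 16.10 d into the current lunation.
The Moon has covered 16.10/29.5 of its cycle, so θ ≈ 360° × 16.10/29.5 = 196.5°.
cos 196.5° = (-0.959), so f = (1 − (-0.959))/2 = 0.979, so 98%.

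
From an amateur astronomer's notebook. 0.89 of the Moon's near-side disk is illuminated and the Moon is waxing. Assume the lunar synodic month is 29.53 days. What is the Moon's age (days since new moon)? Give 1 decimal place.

11.6 days

From f = (1 − cos θ)/2: cos θ = 1 − 2×0.89 = -0.780; arccos → 141.3°.
Waxing ⇒ before full, so θ = 141.3°.
Age = 29.53 × 141.3°/360° ≈ 11.59 days.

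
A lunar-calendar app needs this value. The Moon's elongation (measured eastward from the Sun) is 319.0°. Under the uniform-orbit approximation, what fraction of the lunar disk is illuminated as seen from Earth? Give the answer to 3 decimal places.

Half-versine of 319.0°: (1 − 0.755)/2 = 0.123.

0.123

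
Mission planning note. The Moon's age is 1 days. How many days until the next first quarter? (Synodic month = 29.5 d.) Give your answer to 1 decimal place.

6.4 days

First quarter is 0.25 of the way through the cycle: age 0.25 × 29.5 = 7.375 d.
That is 7.375 − 1 = 6.375 days ahead.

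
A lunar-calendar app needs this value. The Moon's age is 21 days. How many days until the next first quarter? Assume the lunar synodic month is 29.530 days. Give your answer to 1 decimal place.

15.9 days

First quarter occurs at elongation 90°, i.e. at age 29.530 × 90/360 = 7.383 d.
This lunation's first quarter (7.383 d) has passed, so add one period: 36.913 − 21 = 15.913 days.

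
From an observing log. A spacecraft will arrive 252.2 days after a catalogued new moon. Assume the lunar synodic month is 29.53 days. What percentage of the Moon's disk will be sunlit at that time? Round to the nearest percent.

Reduce mod P: 252.2 − 8×29.53 = 15.96 d into the current lunation.
The Moon has covered 15.96/29.53 of its cycle, so θ ≈ 360° × 15.96/29.53 = 194.6°.
cos 194.6° = (-0.968), so f = (1 − (-0.968))/2 = 0.984, so 98%.

98%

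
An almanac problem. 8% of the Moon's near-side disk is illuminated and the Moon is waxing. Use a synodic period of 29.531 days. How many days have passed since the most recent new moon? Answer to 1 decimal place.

cos θ = 1 − 2f = 0.840, giving a principal value of 32.9°.
Waxing ⇒ before full, so θ = 32.9°.
At 360°/29.531 d per day, 32.9° corresponds to 2.70 days.

2.7 days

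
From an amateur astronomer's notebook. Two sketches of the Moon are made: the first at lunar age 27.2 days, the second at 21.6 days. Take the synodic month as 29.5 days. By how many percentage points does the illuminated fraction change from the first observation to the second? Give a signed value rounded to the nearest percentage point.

+50 percentage points

θ₁ = 360° × 27.2/29.5 = 331.9°, f₁ = (1 − cos θ₁)/2 = 0.059.
θ₂ = 360° × 21.6/29.5 = 263.6°, f₂ = (1 − cos θ₂)/2 = 0.556.
Change = f₂ − f₁ = +0.497 → +50 percentage points.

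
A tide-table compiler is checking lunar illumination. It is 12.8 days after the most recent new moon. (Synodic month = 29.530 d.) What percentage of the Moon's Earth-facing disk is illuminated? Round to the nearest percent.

Phase angle: θ = 360°·(12.8 d)/(29.530 d) = 156.0°.
Illuminated fraction = (1 − cos 156.0°)/2 = (1 − (-0.914))/2 ≈ 0.957, so 96%.

96%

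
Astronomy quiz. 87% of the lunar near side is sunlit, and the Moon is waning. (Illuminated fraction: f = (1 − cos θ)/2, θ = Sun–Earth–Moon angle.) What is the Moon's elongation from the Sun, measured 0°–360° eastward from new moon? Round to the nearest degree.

222°

From f = (1 − cos θ)/2: cos θ = 1 − 2×0.87 = -0.740; arccos → 137.7°.
Waning ⇒ past full, so θ = 360° − 137.7° = 222.3°.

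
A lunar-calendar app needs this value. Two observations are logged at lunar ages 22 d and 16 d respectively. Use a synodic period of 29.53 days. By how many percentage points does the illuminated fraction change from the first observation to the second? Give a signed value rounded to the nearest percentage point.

+47 percentage points

First observation: θ = 360°·22/29.53 = 268.2°, so f = 0.516.
Second observation: θ = 195.1°, f = 0.983.
Δf = 0.983 − 0.516 = +0.467, i.e. +47 pp.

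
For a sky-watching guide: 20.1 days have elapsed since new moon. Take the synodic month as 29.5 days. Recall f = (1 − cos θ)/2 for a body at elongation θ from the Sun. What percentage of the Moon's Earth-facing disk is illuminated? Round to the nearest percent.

Phase angle: θ = 360°·(20.1 d)/(29.5 d) = 245.3°.
cos 245.3° = (-0.418), so f = (1 − (-0.418))/2 = 0.709, so 71%.

71%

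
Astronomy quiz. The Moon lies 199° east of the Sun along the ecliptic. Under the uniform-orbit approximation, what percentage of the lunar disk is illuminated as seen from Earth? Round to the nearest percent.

97%

Half-versine of 199°: (1 − (-0.946))/2 = 0.973, i.e. 97%.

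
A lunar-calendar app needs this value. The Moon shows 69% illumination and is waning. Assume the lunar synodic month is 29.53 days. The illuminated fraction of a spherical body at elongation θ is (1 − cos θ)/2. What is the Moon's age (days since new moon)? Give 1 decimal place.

20.3 days

Invert f = (1 − cos θ)/2 to get cos θ = 1 − 2(0.69) = -0.380, hence θ₀ = arccos -0.380 = 112.3°.
A waning Moon lies in 180°–360°, so θ = 360° − 112.3° = 247.7°.
At 360°/29.53 d per day, 247.7° corresponds to 20.32 days.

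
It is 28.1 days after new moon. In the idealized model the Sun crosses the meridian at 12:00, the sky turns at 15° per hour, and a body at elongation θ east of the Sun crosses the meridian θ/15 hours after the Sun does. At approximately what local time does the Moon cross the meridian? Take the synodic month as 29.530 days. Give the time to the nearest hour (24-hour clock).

The Moon has covered 28.1/29.530 of its cycle, so θ ≈ 360° × 28.1/29.530 = 342.6°.
At 15° of sky rotation per hour, 342.6° corresponds to a 22.84 h lag.
12:00 + 22.84 h ≈ 10:50 → 11:00 to the nearest hour.

11:00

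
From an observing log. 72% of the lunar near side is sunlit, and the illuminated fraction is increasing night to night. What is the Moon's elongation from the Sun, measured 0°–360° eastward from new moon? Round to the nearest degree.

116°

Invert f = (1 − cos θ)/2 to get cos θ = 1 − 2(0.72) = -0.440, hence θ₀ = arccos -0.440 = 116.1°.
Waxing ⇒ before full, so θ = 116.1°.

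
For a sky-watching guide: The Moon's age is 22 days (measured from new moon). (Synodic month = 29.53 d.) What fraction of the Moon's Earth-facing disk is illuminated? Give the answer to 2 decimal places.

Elongation θ = 360° × 22/29.53 ≈ 268.2°.
Illuminated fraction = (1 − cos 268.2°)/2 = (1 − (-0.031))/2 ≈ 0.516.

0.52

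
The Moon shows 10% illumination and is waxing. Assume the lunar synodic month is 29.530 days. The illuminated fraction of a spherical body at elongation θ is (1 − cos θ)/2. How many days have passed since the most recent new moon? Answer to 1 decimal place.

3.0 days

From f = (1 − cos θ)/2: cos θ = 1 − 2×0.10 = 0.800; arccos → 36.9°.
The Moon is waxing (0°–180°), so θ = 36.9° directly.
Age = 29.530 × 36.9°/360° ≈ 3.02 days.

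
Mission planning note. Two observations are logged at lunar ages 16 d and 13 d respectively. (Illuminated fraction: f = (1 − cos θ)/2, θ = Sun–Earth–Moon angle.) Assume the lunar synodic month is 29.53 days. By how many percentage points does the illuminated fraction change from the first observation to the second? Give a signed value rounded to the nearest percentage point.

First observation: θ = 360°·16/29.53 = 195.1°, so f = 0.983.
Second observation: θ = 158.5°, f = 0.965.
Δf = 0.965 − 0.983 = -0.018, i.e. -2 pp.

-2 pp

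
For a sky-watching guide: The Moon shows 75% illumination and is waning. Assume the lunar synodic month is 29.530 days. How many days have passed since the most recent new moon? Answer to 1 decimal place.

From f = (1 − cos θ)/2: cos θ = 1 − 2×0.75 = -0.500; arccos → 120.0°.
Waning ⇒ past full, so θ = 360° − 120.0° = 240.0°.
That fraction of the synodic month is 240.0/360 × 29.530 d ≈ 19.69 d.

19.7 days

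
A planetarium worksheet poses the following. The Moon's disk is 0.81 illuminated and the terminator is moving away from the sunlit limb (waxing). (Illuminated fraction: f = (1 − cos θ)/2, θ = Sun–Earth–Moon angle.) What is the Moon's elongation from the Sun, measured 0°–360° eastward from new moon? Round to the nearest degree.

From f = (1 − cos θ)/2: cos θ = 1 − 2×0.81 = -0.620; arccos → 128.3°.
Waxing ⇒ before full, so θ = 128.3°.

128°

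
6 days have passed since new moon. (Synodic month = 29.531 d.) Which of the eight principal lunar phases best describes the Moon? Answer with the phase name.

first quarter

θ ≈ 360° × 6/29.531 = 73°, which falls in the first quarter sector.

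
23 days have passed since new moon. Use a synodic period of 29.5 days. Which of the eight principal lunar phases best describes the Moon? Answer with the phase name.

last quarter

At 23/29.5 of the cycle, θ ≈ 281° — the last quarter range.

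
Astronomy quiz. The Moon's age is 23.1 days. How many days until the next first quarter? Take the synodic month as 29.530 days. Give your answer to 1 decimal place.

13.8 days

First quarter is 0.25 of the way through the cycle: age 0.25 × 29.530 = 7.383 d.
This lunation's first quarter (7.383 d) has passed, so add one period: 36.913 − 23.1 = 13.812 days.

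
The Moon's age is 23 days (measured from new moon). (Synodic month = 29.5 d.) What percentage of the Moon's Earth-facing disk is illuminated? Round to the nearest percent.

Elongation θ = 360° × 23/29.5 ≈ 280.7°.
cos 280.7° = 0.185, so f = (1 − 0.185)/2 = 0.407, so 41%.

41%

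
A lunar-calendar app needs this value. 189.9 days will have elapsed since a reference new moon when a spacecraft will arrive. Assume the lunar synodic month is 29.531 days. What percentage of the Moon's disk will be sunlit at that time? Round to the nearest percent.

Reduce mod P: 189.9 − 6×29.531 = 12.71 d into the current lunation.
The Moon has covered 12.71/29.531 of its cycle, so θ ≈ 360° × 12.71/29.531 = 155.0°.
With cos θ = (-0.906), the lit fraction is (1 − (-0.906))/2 ≈ 0.953, so 95%.

95%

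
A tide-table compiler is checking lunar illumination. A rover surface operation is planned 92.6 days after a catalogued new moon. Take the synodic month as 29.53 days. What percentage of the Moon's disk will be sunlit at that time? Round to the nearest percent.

17%

92.6/29.53 = 3.136 lunations, so 3 complete cycles and 4.01 d into the next.
Elongation θ = 360° × 4.01/29.53 ≈ 48.9°.
Illuminated fraction = (1 − cos 48.9°)/2 = (1 − 0.658)/2 ≈ 0.171, so 17%.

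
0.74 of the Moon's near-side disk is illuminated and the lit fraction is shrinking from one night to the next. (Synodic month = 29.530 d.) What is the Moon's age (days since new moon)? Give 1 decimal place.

19.8 days

From f = (1 − cos θ)/2: cos θ = 1 − 2×0.74 = -0.480; arccos → 118.7°.
A waning Moon lies in 180°–360°, so θ = 360° − 118.7° = 241.3°.
Age = 29.530 × 241.3°/360° ≈ 19.79 days.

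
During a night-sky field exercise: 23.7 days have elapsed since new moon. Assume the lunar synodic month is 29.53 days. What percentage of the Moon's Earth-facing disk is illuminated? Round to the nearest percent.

Elongation θ = 360° × 23.7/29.53 ≈ 288.9°.
Illuminated fraction = (1 − cos 288.9°)/2 = (1 − 0.324)/2 ≈ 0.338, so 34%.

34%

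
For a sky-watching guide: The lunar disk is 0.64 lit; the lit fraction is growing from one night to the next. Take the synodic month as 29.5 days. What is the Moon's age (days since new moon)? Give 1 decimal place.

Invert f = (1 − cos θ)/2 to get cos θ = 1 − 2(0.64) = -0.280, hence θ₀ = arccos -0.280 = 106.3°.
Waxing ⇒ before full, so θ = 106.3°.
That fraction of the synodic month is 106.3/360 × 29.5 d ≈ 8.71 d.

8.7 days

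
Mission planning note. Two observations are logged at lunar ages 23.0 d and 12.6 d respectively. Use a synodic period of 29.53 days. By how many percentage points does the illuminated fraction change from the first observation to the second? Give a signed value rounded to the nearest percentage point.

+54 percentage points

θ₁ = 360° × 23.0/29.53 = 280.4°, f₁ = (1 − cos θ₁)/2 = 0.410.
θ₂ = 360° × 12.6/29.53 = 153.6°, f₂ = (1 − cos θ₂)/2 = 0.948.
Change = f₂ − f₁ = +0.538 → +54 percentage points.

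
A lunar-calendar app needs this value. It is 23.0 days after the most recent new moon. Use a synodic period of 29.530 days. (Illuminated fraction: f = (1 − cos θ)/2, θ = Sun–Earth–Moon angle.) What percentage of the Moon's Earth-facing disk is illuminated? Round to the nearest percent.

41%

The Moon has covered 23.0/29.530 of its cycle, so θ ≈ 360° × 23.0/29.530 = 280.4°.
cos 280.4° = 0.180, so f = (1 − 0.180)/2 = 0.410, so 41%.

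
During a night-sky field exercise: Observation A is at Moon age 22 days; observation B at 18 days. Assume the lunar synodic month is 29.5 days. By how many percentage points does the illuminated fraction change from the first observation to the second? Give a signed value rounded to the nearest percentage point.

+37 pp

First observation: θ = 360°·22/29.5 = 268.5°, so f = 0.513.
Second observation: θ = 219.7°, f = 0.885.
Δf = 0.885 − 0.513 = +0.372, i.e. +37 pp.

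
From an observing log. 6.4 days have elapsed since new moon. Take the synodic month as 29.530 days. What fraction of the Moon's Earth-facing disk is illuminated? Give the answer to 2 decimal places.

0.40

Phase angle: θ = 360°·(6.4 d)/(29.530 d) = 78.0°.
cos 78.0° = 0.208, so f = (1 − 0.208)/2 = 0.396.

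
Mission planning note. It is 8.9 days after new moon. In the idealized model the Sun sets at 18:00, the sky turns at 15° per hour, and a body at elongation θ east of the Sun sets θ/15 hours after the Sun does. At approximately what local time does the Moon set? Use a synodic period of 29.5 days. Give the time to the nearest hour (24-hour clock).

01:00

Phase angle: θ = 360°·(8.9 d)/(29.5 d) = 108.6°.
At 15° of sky rotation per hour, 108.6° corresponds to a 7.24 h lag.
18:00 + 7.24 h ≈ 01:14 → 01:00 to the nearest hour.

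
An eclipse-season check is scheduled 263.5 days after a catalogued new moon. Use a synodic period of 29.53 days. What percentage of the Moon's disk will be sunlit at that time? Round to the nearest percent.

263.5/29.53 = 8.923 lunations, so 8 complete cycles and 27.26 d into the next.
Elongation θ = 360° × 27.26/29.53 ≈ 332.3°.
Illuminated fraction = (1 − cos 332.3°)/2 = (1 − 0.886)/2 ≈ 0.057, so 6%.

6%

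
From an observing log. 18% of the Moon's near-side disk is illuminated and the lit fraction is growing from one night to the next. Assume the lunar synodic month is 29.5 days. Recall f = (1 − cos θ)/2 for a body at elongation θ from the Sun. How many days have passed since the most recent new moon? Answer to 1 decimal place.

Invert f = (1 − cos θ)/2 to get cos θ = 1 − 2(0.18) = 0.640, hence θ₀ = arccos 0.640 = 50.2°.
The Moon is waxing (0°–180°), so θ = 50.2° directly.
That fraction of the synodic month is 50.2/360 × 29.5 d ≈ 4.11 d.

4.1 days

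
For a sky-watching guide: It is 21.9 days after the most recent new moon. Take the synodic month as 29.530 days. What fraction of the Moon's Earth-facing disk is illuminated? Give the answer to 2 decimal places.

Phase angle: θ = 360°·(21.9 d)/(29.530 d) = 267.0°.
Illuminated fraction = (1 − cos 267.0°)/2 = (1 − (-0.053))/2 ≈ 0.526.

0.53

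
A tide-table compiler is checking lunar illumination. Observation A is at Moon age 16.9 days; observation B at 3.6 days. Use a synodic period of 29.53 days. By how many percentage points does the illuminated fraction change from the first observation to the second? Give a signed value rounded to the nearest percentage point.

-81 pp

First observation: θ = 360°·16.9/29.53 = 206.0°, so f = 0.949.
Second observation: θ = 43.9°, f = 0.140.
Δf = 0.140 − 0.949 = -0.810, i.e. -81 pp.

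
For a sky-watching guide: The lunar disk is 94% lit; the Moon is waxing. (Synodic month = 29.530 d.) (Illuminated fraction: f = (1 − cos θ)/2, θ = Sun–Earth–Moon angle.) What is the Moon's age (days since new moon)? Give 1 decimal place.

From f = (1 − cos θ)/2: cos θ = 1 − 2×0.94 = -0.880; arccos → 151.6°.
Waxing ⇒ before full, so θ = 151.6°.
That fraction of the synodic month is 151.6/360 × 29.530 d ≈ 12.44 d.

12.4 days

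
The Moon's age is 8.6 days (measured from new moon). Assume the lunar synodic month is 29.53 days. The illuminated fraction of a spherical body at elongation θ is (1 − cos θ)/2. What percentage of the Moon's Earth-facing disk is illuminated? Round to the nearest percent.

The Moon has covered 8.6/29.53 of its cycle, so θ ≈ 360° × 8.6/29.53 = 104.8°.
Illuminated fraction = (1 − cos 104.8°)/2 = (1 − (-0.256))/2 ≈ 0.628, so 63%.

63%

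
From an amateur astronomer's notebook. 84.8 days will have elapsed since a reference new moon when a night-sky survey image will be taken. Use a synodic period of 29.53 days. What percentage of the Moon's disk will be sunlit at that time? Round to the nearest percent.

Reduce mod P: 84.8 − 2×29.53 = 25.74 d into the current lunation.
Phase angle: θ = 360°·(25.74 d)/(29.53 d) = 313.8°.
With cos θ = 0.692, the lit fraction is (1 − 0.692)/2 ≈ 0.154, so 15%.

15%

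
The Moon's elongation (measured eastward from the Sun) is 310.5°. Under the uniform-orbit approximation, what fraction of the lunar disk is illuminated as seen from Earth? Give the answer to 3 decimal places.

cos 310.5° = 0.649, so f = (1 − 0.649)/2 = 0.175.

0.175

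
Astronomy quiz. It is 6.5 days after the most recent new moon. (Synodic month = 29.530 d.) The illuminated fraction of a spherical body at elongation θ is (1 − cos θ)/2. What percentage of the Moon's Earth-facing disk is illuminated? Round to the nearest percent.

41%

The Moon has covered 6.5/29.530 of its cycle, so θ ≈ 360° × 6.5/29.530 = 79.2°.
cos 79.2° = 0.187, so f = (1 − 0.187)/2 = 0.407, so 41%.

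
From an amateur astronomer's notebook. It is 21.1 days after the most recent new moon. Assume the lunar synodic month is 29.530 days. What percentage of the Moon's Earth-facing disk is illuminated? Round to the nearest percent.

The Moon has covered 21.1/29.530 of its cycle, so θ ≈ 360° × 21.1/29.530 = 257.2°.
cos 257.2° = (-0.221), so f = (1 − (-0.221))/2 = 0.611, so 61%.

61%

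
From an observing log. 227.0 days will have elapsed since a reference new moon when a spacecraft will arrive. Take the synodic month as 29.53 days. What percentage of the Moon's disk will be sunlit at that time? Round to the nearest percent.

227.0/29.53 = 7.687 lunations, so 7 complete cycles and 20.29 d into the next.
Elongation θ = 360° × 20.29/29.53 ≈ 247.4°.
cos 247.4° = (-0.385), so f = (1 − (-0.385))/2 = 0.693, so 69%.

69%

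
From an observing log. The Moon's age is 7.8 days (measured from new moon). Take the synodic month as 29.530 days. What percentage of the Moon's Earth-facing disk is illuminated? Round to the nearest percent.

54%

Elongation θ = 360° × 7.8/29.530 ≈ 95.1°.
Illuminated fraction = (1 − cos 95.1°)/2 = (1 − (-0.089))/2 ≈ 0.544, so 54%.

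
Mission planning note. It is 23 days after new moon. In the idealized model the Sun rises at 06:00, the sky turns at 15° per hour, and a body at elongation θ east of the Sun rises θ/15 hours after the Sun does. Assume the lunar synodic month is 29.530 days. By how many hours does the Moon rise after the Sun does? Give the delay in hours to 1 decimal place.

The Moon has covered 23/29.530 of its cycle, so θ ≈ 360° × 23/29.530 = 280.4°.
Delay after the Sun = 280.4° / (15°/h) ≈ 18.69 h.
So the Moon rises 18.69 h after the Sun.

18.7 h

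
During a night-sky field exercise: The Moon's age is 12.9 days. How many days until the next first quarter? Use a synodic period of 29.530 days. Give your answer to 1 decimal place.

First quarter occurs at elongation 90°, i.e. at age 29.530 × 90/360 = 7.383 d.
This lunation's first quarter (7.383 d) has passed, so add one period: 36.913 − 12.9 = 24.013 days.

24.0 days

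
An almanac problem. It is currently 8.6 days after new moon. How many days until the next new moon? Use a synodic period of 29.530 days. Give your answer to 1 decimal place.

20.9 days

The next new moon completes the synodic month: 29.530 − 8.6 = 20.930 days.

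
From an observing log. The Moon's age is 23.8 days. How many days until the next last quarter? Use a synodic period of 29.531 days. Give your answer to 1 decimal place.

27.9 days

Last quarter occurs at elongation 270°, i.e. at age 29.531 × 270/360 = 22.148 d.
This lunation's last quarter (22.148 d) has passed, so add one period: 51.679 − 23.8 = 27.879 days.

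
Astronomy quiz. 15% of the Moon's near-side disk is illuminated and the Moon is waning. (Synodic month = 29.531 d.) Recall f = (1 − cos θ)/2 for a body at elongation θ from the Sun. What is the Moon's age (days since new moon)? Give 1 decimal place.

From f = (1 − cos θ)/2: cos θ = 1 − 2×0.15 = 0.700; arccos → 45.6°.
Waning ⇒ past full, so θ = 360° − 45.6° = 314.4°.
Age = 29.531 × 314.4°/360° ≈ 25.79 days.

25.8 days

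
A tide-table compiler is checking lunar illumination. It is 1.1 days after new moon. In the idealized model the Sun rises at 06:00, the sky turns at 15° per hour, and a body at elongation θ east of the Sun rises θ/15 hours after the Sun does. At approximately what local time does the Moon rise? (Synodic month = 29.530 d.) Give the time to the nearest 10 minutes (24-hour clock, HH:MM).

06:50

Elongation θ = 360° × 1.1/29.530 ≈ 13.4°.
At 15° of sky rotation per hour, 13.4° corresponds to a 0.89 h lag.
06:00 + 0.894 h ≈ 06:54 → 06:50 to the nearest ten minutes.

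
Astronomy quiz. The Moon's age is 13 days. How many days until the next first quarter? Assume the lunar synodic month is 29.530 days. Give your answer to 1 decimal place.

First quarter is 0.25 of the way through the cycle: age 0.25 × 29.530 = 7.383 d.
Already past this cycle's first quarter; the next is at 7.383 + 29.530 = 36.913 d, so 36.913 − 13 = 23.913 days.

23.9 days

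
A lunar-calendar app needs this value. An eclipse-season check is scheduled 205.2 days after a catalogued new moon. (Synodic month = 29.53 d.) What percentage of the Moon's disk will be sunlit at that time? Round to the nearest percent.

205.2/29.53 = 6.949 lunations, so 6 complete cycles and 28.02 d into the next.
The Moon has covered 28.02/29.53 of its cycle, so θ ≈ 360° × 28.02/29.53 = 341.6°.
With cos θ = 0.949, the lit fraction is (1 − 0.949)/2 ≈ 0.026, so 3%.

3%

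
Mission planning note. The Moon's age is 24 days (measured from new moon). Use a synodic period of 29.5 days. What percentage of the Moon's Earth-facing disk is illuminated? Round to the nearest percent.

The Moon has covered 24/29.5 of its cycle, so θ ≈ 360° × 24/29.5 = 292.9°.
cos 292.9° = 0.389, so f = (1 − 0.389)/2 = 0.306, so 31%.

31%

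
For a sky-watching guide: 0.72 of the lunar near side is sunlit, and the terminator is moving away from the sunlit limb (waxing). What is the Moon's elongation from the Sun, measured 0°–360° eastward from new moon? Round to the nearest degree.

116°

cos θ = 1 − 2f = -0.440, giving a principal value of 116.1°.
Waxing ⇒ before full, so θ = 116.1°.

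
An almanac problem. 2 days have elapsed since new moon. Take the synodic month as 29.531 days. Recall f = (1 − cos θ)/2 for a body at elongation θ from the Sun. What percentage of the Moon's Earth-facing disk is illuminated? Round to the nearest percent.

4%

The Moon has covered 2/29.531 of its cycle, so θ ≈ 360° × 2/29.531 = 24.4°.
Illuminated fraction = (1 − cos 24.4°)/2 = (1 − 0.911)/2 ≈ 0.045, so 4%.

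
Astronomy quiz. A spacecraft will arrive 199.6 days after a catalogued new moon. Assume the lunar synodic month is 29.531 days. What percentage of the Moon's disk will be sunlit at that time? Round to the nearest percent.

47%

199.6 d spans 6 complete synodic months (6 × 29.531 = 177.19 d) plus 22.41 d.
The Moon has covered 22.41/29.531 of its cycle, so θ ≈ 360° × 22.41/29.531 = 273.2°.
Illuminated fraction = (1 − cos 273.2°)/2 = (1 − 0.057)/2 ≈ 0.472, so 47%.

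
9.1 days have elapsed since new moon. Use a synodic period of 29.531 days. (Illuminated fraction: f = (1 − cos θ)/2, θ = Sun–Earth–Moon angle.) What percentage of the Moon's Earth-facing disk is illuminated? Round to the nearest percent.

Phase angle: θ = 360°·(9.1 d)/(29.531 d) = 110.9°.
cos 110.9° = (-0.357), so f = (1 − (-0.357))/2 = 0.679, so 68%.

68%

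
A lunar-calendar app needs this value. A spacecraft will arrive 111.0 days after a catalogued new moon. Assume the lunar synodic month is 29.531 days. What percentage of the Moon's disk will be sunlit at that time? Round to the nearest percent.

Reduce mod P: 111.0 − 3×29.531 = 22.41 d into the current lunation.
Elongation θ = 360° × 22.41/29.531 ≈ 273.2°.
cos 273.2° = 0.055, so f = (1 − 0.055)/2 = 0.472, so 47%.

47%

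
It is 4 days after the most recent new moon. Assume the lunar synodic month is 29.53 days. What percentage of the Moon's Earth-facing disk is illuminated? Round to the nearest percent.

Phase angle: θ = 360°·(4 d)/(29.53 d) = 48.8°.
cos 48.8° = 0.659, so f = (1 − 0.659)/2 = 0.170, so 17%.

17%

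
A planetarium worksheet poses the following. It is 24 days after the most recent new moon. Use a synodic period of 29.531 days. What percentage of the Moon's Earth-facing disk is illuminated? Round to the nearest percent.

Elongation θ = 360° × 24/29.531 ≈ 292.6°.
cos 292.6° = 0.384, so f = (1 − 0.384)/2 = 0.308, so 31%.

31%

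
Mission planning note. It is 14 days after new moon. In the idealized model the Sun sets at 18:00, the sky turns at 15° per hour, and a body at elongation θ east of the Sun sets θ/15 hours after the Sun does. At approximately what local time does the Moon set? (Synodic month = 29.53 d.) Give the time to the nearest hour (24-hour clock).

Elongation θ = 360° × 14/29.53 ≈ 170.7°.
The Moon trails the Sun by θ/15 = 170.7/15 ≈ 11.38 hours.
18:00 + 11.38 h ≈ 05:23 → 05:00 to the nearest hour.

05:00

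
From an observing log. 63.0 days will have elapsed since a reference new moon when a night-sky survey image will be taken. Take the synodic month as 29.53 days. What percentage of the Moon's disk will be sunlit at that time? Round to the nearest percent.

63.0 d spans 2 complete synodic months (2 × 29.53 = 59.06 d) plus 3.94 d.
Phase angle: θ = 360°·(3.94 d)/(29.53 d) = 48.0°.
With cos θ = 0.669, the lit fraction is (1 − 0.669)/2 ≈ 0.166, so 17%.

17%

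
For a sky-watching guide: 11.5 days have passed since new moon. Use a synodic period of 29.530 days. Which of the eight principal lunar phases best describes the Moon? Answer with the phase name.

waxing gibbous

θ ≈ 360° × 11.5/29.530 = 140°, which falls in the waxing gibbous sector.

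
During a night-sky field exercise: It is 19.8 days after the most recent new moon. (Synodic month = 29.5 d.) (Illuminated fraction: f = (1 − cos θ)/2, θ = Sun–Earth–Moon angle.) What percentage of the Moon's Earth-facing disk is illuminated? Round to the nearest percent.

74%

Phase angle: θ = 360°·(19.8 d)/(29.5 d) = 241.6°.
cos 241.6° = (-0.475), so f = (1 − (-0.475))/2 = 0.738, so 74%.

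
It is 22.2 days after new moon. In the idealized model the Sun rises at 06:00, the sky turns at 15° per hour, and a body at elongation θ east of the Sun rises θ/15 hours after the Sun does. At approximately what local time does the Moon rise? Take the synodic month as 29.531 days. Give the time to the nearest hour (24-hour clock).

Phase angle: θ = 360°·(22.2 d)/(29.531 d) = 270.6°.
Delay after the Sun = 270.6° / (15°/h) ≈ 18.04 h.
06:00 + 18.04 h ≈ 00:03 → 00:00 to the nearest hour.

00:00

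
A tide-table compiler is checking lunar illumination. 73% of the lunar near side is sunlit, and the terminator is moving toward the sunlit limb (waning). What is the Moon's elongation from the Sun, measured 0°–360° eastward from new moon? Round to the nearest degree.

243°

Invert f = (1 − cos θ)/2 to get cos θ = 1 − 2(0.73) = -0.460, hence θ₀ = arccos -0.460 = 117.4°.
Waning ⇒ past full, so θ = 360° − 117.4° = 242.6°.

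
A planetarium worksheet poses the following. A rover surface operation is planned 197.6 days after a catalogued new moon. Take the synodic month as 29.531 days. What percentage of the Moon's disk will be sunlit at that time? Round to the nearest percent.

Reduce mod P: 197.6 − 6×29.531 = 20.41 d into the current lunation.
Phase angle: θ = 360°·(20.41 d)/(29.531 d) = 248.9°.
cos 248.9° = (-0.361), so f = (1 − (-0.361))/2 = 0.680, so 68%.

68%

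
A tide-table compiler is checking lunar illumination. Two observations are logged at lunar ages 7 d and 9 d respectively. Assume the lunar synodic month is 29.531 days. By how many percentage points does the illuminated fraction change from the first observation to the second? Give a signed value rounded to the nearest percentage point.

First observation: θ = 360°·7/29.531 = 85.3°, so f = 0.459.
Second observation: θ = 109.7°, f = 0.669.
Δf = 0.669 − 0.459 = +0.209, i.e. +21 pp.

+21 pp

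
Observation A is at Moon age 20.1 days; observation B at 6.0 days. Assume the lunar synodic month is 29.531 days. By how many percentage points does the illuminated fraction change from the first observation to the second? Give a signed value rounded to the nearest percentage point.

-36 pp

θ₁ = 360° × 20.1/29.531 = 245.0°, f₁ = (1 − cos θ₁)/2 = 0.711.
θ₂ = 360° × 6.0/29.531 = 73.1°, f₂ = (1 − cos θ₂)/2 = 0.355.
Change = f₂ − f₁ = -0.356 → -36 percentage points.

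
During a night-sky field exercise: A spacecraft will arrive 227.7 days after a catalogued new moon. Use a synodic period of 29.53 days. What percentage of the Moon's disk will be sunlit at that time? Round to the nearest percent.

62%

Reduce mod P: 227.7 − 7×29.53 = 20.99 d into the current lunation.
The Moon has covered 20.99/29.53 of its cycle, so θ ≈ 360° × 20.99/29.53 = 255.9°.
Illuminated fraction = (1 − cos 255.9°)/2 = (1 − (-0.244))/2 ≈ 0.622, so 62%.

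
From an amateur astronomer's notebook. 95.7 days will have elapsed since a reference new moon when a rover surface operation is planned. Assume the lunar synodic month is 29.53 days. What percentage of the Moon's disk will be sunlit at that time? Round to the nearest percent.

47%

95.7/29.53 = 3.241 lunations, so 3 complete cycles and 7.11 d into the next.
Phase angle: θ = 360°·(7.11 d)/(29.53 d) = 86.7°.
Illuminated fraction = (1 − cos 86.7°)/2 = (1 − 0.058)/2 ≈ 0.471, so 47%.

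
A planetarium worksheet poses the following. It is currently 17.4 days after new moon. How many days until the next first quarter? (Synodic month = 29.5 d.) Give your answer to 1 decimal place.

First quarter is 0.25 of the way through the cycle: age 0.25 × 29.5 = 7.375 d.
Already past this cycle's first quarter; the next is at 7.375 + 29.5 = 36.875 d, so 36.875 − 17.4 = 19.475 days.

19.5 days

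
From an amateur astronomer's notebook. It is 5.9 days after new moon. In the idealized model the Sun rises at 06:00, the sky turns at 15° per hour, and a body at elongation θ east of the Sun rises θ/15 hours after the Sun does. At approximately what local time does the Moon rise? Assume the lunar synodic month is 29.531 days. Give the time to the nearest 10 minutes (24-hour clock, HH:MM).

10:50

Phase angle: θ = 360°·(5.9 d)/(29.531 d) = 71.9°.
At 15° of sky rotation per hour, 71.9° corresponds to a 4.79 h lag.
06:00 + 4.795 h ≈ 10:48 → 10:50 to the nearest ten minutes.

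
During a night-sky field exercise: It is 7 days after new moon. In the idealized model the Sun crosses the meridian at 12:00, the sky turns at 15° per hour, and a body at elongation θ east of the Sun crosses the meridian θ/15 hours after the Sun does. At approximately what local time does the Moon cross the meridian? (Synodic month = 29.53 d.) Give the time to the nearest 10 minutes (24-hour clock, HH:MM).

Phase angle: θ = 360°·(7 d)/(29.53 d) = 85.3°.
The Moon trails the Sun by θ/15 = 85.3/15 ≈ 5.69 hours.
12:00 + 5.689 h ≈ 17:41 → 17:40 to the nearest ten minutes.

17:40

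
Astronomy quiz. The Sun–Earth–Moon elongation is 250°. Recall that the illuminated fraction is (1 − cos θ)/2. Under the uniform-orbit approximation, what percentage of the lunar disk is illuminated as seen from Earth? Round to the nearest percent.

f = (1 − cos 250°)/2 = (1 − (-0.342))/2 ≈ 0.671, i.e. 67%.

67%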